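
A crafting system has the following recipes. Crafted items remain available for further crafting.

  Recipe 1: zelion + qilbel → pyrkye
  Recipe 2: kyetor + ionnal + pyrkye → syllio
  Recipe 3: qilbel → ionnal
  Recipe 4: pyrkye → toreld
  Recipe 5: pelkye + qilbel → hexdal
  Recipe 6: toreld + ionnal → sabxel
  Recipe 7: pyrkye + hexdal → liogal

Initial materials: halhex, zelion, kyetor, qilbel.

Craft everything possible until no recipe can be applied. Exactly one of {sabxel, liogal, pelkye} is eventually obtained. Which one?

sabxel

zelion + qilbel → pyrkye (Recipe 1).
qilbel → ionnal (Recipe 3).
pyrkye → toreld (Recipe 4).
toreld + ionnal → sabxel (Recipe 6).
No rule produces pelkye, and it is not given. liogal would need pyrkye and hexdal (Recipe 7), but hexdal is never obtained.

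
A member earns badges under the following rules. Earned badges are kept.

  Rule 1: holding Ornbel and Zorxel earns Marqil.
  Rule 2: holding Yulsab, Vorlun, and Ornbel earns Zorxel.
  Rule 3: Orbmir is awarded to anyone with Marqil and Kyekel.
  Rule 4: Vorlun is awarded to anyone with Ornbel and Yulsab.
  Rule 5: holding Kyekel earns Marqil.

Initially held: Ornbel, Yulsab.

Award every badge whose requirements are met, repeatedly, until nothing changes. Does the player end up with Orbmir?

No

Orbmir would need Marqil and Kyekel (Rule 3), but Kyekel is never earned.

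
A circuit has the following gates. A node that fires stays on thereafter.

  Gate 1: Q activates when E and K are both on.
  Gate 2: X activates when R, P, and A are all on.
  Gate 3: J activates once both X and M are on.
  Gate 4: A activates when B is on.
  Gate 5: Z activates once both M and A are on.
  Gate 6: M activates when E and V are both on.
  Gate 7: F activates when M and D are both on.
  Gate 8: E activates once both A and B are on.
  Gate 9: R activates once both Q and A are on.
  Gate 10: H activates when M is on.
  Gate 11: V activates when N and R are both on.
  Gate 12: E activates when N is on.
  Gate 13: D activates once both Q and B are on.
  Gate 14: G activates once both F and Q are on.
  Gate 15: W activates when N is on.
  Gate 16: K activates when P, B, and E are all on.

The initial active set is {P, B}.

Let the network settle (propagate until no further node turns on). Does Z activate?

Z would need M and A (Gate 5), but M never turns on.

No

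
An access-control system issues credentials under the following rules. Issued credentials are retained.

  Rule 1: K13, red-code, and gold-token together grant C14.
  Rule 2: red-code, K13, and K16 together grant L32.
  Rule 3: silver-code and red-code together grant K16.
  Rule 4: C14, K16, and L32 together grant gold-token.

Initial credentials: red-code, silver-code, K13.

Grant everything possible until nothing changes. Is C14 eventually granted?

No

C14 would need K13, red-code, and gold-token (Rule 1), but gold-token is never granted.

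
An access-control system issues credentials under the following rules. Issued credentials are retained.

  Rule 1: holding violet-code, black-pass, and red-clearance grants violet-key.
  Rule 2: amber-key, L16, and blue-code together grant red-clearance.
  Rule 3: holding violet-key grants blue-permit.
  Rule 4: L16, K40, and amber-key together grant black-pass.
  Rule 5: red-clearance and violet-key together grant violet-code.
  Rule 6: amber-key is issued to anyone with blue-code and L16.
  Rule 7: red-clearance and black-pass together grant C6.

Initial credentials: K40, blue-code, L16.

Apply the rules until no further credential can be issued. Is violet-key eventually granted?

No

violet-key would need violet-code, black-pass, and red-clearance (Rule 1), but violet-code is never granted.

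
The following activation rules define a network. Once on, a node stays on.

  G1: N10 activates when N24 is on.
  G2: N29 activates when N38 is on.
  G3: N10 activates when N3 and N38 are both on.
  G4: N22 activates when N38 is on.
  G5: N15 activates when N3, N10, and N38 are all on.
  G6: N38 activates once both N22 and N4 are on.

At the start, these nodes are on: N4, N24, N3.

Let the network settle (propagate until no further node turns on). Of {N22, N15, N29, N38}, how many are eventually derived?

N22 would need N38 (G4), but N38 never turns on.
N15 would need N3, N10, and N38 (G5), but N38 never turns on.
N29 would need N38 (G2), but N38 never turns on.
N38 would need N22 and N4 (G6), but N22 never turns on.
None of the 4 are reached.

0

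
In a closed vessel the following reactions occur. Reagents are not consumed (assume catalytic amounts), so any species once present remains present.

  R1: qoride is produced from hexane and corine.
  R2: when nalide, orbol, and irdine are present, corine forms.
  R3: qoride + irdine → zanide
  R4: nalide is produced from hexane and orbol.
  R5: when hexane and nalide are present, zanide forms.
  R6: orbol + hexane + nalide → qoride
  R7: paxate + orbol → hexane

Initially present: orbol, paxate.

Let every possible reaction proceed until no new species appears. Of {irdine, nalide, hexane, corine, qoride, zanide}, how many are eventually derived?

paxate and orbol present → hexane forms (R7).
hexane and orbol present → nalide forms (R4).
hexane and nalide present → zanide forms (R5).
orbol, hexane, and nalide present → qoride forms (R6).
No rule produces irdine, and it is not given.
nalide: reached.
hexane: reached.
corine would need nalide, orbol, and irdine (R2), but irdine never forms.
qoride: reached.
zanide: reached.
Reached: nalide, hexane, qoride, and zanide — 4 of the 6.

4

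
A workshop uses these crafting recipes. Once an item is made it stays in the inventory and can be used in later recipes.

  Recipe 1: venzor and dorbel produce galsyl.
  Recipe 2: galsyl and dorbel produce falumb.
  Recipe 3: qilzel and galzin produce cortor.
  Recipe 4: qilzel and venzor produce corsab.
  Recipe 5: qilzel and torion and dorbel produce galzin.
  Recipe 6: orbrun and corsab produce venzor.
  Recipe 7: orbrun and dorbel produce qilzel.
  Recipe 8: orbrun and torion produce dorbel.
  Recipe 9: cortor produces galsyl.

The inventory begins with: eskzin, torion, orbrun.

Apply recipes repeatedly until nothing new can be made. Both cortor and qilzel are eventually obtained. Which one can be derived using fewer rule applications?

qilzel: Using Recipe 8, orbrun and torion make dorbel. orbrun and dorbel → qilzel (Recipe 7). [2 rule applications]
cortor: Using Recipe 8, orbrun and torion make dorbel. Using Recipe 7, orbrun and dorbel make qilzel. Using Recipe 5, qilzel, torion, and dorbel make galzin. qilzel and galzin → cortor (Recipe 3). [4 rule applications]
qilzel needs fewer.

qilzel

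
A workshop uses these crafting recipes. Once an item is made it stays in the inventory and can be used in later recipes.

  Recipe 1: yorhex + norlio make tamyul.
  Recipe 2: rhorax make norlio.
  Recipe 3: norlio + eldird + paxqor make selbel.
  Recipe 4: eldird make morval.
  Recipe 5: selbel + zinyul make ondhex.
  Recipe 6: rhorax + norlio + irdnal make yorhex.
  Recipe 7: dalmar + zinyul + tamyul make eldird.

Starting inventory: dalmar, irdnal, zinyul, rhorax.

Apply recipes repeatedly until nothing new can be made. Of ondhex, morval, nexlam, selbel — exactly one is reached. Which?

morval

Using Recipe 2, rhorax makes norlio.
rhorax + norlio + irdnal → yorhex (Recipe 6).
Using Recipe 1, yorhex and norlio make tamyul.
Using Recipe 7, dalmar, zinyul, and tamyul make eldird.
Using Recipe 4, eldird makes morval.
ondhex would need selbel and zinyul (Recipe 5), but selbel is never obtained. selbel would need norlio, eldird, and paxqor (Recipe 3), but paxqor is never obtained. No rule produces nexlam, and it is not given.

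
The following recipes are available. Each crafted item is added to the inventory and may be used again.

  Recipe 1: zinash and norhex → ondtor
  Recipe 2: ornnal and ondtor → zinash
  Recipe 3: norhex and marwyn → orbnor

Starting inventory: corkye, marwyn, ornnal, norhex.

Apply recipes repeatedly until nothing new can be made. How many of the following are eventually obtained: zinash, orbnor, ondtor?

Using Recipe 3, norhex and marwyn make orbnor.
zinash would need ornnal and ondtor (Recipe 2), but ondtor is never obtained.
orbnor: reached.
ondtor would need zinash and norhex (Recipe 1), but zinash is never obtained.
Reached: orbnor — 1 of the 3.

1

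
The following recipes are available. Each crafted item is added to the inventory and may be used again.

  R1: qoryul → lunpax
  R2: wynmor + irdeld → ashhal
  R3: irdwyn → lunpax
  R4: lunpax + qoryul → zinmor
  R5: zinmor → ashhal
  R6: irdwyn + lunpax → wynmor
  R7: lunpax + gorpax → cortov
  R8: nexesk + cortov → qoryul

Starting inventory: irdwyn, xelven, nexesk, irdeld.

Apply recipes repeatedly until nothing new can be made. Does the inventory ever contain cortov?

cortov would need lunpax and gorpax (R7), but gorpax is never obtained.

No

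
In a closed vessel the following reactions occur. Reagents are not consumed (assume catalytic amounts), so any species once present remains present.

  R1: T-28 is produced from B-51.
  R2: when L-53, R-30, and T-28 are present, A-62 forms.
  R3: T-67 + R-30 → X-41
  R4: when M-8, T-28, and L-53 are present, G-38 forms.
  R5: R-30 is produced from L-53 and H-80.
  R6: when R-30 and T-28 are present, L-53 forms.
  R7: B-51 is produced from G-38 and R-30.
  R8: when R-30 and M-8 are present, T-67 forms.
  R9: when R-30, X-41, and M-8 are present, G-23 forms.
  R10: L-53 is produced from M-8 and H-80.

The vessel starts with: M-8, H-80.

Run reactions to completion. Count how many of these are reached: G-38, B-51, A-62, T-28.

0

G-38 would need M-8, T-28, and L-53 (R4), but T-28 never forms.
B-51 would need G-38 and R-30 (R7), but G-38 never forms.
A-62 would need L-53, R-30, and T-28 (R2), but T-28 never forms.
T-28 would need B-51 (R1), but B-51 never forms.
None of the 4 are reached.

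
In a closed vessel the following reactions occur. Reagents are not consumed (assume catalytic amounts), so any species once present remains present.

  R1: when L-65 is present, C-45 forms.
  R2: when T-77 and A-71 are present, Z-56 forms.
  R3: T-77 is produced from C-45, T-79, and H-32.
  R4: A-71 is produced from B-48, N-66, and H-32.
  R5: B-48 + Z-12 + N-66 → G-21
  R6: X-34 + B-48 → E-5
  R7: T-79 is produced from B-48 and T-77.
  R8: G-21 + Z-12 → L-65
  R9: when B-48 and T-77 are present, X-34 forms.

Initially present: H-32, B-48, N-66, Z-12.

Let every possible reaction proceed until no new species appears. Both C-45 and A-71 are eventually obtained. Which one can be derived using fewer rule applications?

A-71

A-71: B-48, N-66, and H-32 present → A-71 forms (R4). [1 rule application]
C-45: B-48, Z-12, and N-66 present → G-21 forms (R5). G-21 and Z-12 present → L-65 forms (R8). L-65 present → C-45 forms (R1). [3 rule applications]
A-71 needs fewer.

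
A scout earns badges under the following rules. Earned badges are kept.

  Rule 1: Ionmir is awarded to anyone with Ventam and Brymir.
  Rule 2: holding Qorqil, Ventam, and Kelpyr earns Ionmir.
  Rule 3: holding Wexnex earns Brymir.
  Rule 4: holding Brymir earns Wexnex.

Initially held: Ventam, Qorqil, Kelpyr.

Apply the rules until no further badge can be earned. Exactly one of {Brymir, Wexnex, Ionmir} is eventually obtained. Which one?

With Qorqil, Ventam, and Kelpyr, Ionmir is earned (Rule 2).
Brymir would need Wexnex (Rule 3), but Wexnex is never earned. Wexnex would need Brymir (Rule 4), but Brymir is never earned.

Ionmir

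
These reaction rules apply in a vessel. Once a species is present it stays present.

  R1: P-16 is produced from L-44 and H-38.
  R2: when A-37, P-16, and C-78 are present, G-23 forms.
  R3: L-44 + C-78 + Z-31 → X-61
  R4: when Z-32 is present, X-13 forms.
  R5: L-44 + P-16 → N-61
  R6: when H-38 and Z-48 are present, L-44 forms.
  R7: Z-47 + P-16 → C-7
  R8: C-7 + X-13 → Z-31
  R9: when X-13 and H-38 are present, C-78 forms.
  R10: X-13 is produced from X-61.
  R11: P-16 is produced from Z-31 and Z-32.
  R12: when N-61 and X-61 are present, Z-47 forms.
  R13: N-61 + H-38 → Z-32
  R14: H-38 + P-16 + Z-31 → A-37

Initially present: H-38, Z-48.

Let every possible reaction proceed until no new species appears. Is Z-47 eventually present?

Z-47 would need N-61 and X-61 (R12), but X-61 never forms.

No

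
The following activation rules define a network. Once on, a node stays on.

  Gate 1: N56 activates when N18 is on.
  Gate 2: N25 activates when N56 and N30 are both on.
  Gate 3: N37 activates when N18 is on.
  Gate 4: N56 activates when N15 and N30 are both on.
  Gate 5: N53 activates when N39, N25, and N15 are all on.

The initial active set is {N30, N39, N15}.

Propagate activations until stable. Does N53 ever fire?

Yes

Gate 4: N15 and N30 on → N56 on.
N56 and N30 are on, so N25 activates (Gate 2).
Gate 5: N39, N25, and N15 on → N53 on.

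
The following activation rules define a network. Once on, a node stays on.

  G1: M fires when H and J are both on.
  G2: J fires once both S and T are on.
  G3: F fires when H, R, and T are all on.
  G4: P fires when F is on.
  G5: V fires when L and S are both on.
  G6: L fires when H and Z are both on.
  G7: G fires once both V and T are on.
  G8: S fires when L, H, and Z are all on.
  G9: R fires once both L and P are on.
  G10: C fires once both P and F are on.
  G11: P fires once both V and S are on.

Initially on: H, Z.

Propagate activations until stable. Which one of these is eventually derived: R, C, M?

R

H and Z are on, so L fires (G6).
G8: L, H, and Z on → S on.
L and S are on, so V fires (G5).
V and S are on, so P fires (G11).
L and P are on, so R fires (G9).
M would need H and J (G1), but J never turns on. C would need P and F (G10), but F never turns on.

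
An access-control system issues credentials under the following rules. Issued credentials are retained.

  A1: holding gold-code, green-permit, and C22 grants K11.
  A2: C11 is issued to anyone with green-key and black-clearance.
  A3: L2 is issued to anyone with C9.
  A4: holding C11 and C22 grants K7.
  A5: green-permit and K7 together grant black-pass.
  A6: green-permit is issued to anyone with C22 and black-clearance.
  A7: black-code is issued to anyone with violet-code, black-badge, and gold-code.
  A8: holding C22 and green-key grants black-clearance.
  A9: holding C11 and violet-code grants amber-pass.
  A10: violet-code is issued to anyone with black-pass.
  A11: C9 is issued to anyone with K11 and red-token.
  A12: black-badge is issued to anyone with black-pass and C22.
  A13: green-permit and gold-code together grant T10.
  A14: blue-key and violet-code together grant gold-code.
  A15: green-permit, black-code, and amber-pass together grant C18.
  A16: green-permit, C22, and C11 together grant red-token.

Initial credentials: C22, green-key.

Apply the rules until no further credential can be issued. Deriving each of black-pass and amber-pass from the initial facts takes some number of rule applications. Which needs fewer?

black-pass

black-pass: Holding C22 and green-key grants black-clearance (A8). Holding green-key and black-clearance grants C11 (A2). Holding C22 and black-clearance grants green-permit (A6). Holding C11 and C22 grants K7 (A4). Holding green-permit and K7 grants black-pass (A5). [5 rule applications]
amber-pass: Holding C22 and green-key grants black-clearance (A8). Holding green-key and black-clearance grants C11 (A2). Holding C22 and black-clearance grants green-permit (A6). Holding C11 and C22 grants K7 (A4). Holding green-permit and K7 grants black-pass (A5). Holding black-pass grants violet-code (A10). Holding C11 and violet-code grants amber-pass (A9). [7 rule applications]
black-pass needs fewer.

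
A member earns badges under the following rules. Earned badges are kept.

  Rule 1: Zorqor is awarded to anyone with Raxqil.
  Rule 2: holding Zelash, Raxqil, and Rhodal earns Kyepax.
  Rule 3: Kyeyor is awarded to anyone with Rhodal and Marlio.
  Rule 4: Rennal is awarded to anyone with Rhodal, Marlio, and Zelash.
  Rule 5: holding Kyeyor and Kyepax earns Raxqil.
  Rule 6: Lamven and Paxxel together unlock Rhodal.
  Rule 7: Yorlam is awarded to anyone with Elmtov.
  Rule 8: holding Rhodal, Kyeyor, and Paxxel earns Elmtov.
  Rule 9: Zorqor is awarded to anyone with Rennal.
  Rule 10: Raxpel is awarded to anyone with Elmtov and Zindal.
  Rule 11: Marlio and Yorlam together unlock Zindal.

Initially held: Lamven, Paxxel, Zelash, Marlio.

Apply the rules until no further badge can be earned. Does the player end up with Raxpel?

Yes

With Lamven and Paxxel, Rhodal is earned (Rule 6).
With Rhodal and Marlio, Kyeyor is earned (Rule 3).
With Rhodal, Kyeyor, and Paxxel, Elmtov is earned (Rule 8).
With Elmtov, Yorlam is earned (Rule 7).
With Marlio and Yorlam, Zindal is earned (Rule 11).
With Elmtov and Zindal, Raxpel is earned (Rule 10).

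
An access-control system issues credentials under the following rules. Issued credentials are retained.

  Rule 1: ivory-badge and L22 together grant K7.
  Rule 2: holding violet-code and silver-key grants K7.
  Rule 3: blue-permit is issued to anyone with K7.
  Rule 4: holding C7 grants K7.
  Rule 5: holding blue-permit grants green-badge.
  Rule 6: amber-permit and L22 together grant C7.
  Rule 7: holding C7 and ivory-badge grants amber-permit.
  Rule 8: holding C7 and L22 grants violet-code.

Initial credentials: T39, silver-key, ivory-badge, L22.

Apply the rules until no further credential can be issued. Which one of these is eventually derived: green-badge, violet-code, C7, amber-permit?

Holding ivory-badge and L22 grants K7 (Rule 1).
Holding K7 grants blue-permit (Rule 3).
Holding blue-permit grants green-badge (Rule 5).
C7 would need amber-permit and L22 (Rule 6), but amber-permit is never granted. violet-code would need C7 and L22 (Rule 8), but C7 is never granted. amber-permit would need C7 and ivory-badge (Rule 7), but C7 is never granted.

green-badge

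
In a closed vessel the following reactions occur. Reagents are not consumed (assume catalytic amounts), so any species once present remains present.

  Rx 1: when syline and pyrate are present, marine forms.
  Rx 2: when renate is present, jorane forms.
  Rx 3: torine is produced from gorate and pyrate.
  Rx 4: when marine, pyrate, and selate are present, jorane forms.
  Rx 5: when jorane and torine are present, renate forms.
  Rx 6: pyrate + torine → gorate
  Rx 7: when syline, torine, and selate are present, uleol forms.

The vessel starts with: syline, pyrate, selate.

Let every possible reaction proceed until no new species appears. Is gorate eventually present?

gorate would need pyrate and torine (Rx 6), but torine never forms.

No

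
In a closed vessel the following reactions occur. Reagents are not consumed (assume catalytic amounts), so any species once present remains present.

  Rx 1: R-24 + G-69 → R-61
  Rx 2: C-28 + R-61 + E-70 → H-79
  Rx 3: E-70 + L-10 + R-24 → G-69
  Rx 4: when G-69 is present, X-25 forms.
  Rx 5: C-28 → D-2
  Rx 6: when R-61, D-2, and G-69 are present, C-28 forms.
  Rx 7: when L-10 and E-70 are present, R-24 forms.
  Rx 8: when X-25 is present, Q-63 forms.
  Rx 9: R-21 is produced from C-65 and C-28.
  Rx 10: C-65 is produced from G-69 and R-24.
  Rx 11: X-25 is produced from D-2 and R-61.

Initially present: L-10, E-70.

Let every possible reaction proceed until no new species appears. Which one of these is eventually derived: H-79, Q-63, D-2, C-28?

L-10 and E-70 present → R-24 forms (Rx 7).
E-70, L-10, and R-24 present → G-69 forms (Rx 3).
G-69 present → X-25 forms (Rx 4).
X-25 present → Q-63 forms (Rx 8).
H-79 would need C-28, R-61, and E-70 (Rx 2), but C-28 never forms. D-2 would need C-28 (Rx 5), but C-28 never forms. C-28 would need R-61, D-2, and G-69 (Rx 6), but D-2 never forms.

Q-63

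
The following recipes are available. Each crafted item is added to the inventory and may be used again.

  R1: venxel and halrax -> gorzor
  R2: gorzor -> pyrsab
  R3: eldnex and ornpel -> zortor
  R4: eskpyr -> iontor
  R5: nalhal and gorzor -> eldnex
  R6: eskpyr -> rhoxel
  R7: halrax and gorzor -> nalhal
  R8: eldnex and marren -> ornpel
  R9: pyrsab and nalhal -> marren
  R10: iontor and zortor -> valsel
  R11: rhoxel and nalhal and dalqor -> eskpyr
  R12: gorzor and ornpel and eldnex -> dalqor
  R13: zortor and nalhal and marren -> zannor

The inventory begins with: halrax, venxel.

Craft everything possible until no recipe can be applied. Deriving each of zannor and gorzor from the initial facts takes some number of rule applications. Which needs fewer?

gorzor

gorzor: Using R1, venxel and halrax make gorzor. [1 rule application]
zannor: venxel and halrax -> gorzor (R1). Using R2, gorzor makes pyrsab. Using R7, halrax and gorzor make nalhal. Using R9, pyrsab and nalhal make marren. nalhal and gorzor -> eldnex (R5). eldnex and marren -> ornpel (R8). eldnex and ornpel -> zortor (R3). zortor and nalhal and marren -> zannor (R13). [8 rule applications]
gorzor needs fewer.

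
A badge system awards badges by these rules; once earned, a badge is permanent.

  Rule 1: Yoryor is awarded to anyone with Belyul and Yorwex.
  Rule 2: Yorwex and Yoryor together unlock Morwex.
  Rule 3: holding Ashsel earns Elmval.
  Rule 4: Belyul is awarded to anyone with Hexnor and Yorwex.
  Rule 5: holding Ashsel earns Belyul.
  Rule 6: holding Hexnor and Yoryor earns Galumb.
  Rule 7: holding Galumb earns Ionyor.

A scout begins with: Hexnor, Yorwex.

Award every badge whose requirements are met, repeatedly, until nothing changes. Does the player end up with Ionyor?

With Hexnor and Yorwex, Belyul is earned (Rule 4).
With Belyul and Yorwex, Yoryor is earned (Rule 1).
With Hexnor and Yoryor, Galumb is earned (Rule 6).
With Galumb, Ionyor is earned (Rule 7).

Yes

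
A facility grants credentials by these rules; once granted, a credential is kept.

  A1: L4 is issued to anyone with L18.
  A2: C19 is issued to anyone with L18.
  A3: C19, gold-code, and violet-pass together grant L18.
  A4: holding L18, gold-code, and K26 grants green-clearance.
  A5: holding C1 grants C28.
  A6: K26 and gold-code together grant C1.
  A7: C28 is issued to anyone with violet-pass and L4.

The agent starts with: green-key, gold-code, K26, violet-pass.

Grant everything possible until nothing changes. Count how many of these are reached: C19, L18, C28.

1

Holding K26 and gold-code grants C1 (A6).
Holding C1 grants C28 (A5).
C19 would need L18 (A2), but L18 is never granted.
L18 would need C19, gold-code, and violet-pass (A3), but C19 is never granted.
C28: reached.
Reached: C28 — 1 of the 3.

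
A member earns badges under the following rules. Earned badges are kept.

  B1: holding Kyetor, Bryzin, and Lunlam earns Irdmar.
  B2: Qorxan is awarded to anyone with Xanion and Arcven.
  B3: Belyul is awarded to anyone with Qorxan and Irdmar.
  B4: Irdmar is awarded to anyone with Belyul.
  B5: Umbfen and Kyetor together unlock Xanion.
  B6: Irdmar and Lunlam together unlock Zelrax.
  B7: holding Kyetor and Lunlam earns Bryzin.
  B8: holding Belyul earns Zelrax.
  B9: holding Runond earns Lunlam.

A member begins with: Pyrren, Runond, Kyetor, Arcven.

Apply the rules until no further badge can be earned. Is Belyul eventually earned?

Belyul would need Qorxan and Irdmar (B3), but Qorxan is never earned.

No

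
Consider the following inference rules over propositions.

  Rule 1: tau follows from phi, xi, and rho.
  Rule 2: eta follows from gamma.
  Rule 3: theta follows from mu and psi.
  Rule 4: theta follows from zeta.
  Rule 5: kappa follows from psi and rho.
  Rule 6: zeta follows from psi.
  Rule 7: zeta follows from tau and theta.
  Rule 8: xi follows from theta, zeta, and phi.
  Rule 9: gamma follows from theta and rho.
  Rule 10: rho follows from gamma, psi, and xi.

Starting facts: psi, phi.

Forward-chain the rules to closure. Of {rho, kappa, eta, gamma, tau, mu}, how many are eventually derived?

0

rho would need gamma, psi, and xi (Rule 10), but gamma is never established.
kappa would need psi and rho (Rule 5), but rho is never established.
eta would need gamma (Rule 2), but gamma is never established.
gamma would need theta and rho (Rule 9), but rho is never established.
tau would need phi, xi, and rho (Rule 1), but rho is never established.
No rule produces mu, and it is not given.
None of the 6 are reached.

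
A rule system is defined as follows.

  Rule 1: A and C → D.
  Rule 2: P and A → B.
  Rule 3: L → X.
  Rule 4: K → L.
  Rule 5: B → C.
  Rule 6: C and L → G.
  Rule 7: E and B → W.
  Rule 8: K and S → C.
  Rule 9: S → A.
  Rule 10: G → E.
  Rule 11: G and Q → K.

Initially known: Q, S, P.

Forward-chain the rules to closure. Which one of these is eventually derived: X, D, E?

D

From S, Rule 9 gives A.
From P and A, Rule 2 gives B.
From B, Rule 5 gives C.
From A and C, Rule 1 gives D.
X would need L (Rule 3), but L is never established. E would need G (Rule 10), but G is never established.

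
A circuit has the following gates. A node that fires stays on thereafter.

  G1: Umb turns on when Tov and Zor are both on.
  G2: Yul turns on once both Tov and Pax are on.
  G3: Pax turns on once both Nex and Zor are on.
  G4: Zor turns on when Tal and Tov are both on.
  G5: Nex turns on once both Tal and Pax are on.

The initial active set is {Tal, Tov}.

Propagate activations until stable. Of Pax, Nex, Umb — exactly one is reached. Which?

Tal and Tov are on, so Zor turns on (G4).
G1: Tov and Zor on → Umb on.
Pax would need Nex and Zor (G3), but Nex never turns on. Nex would need Tal and Pax (G5), but Pax never turns on.

Umb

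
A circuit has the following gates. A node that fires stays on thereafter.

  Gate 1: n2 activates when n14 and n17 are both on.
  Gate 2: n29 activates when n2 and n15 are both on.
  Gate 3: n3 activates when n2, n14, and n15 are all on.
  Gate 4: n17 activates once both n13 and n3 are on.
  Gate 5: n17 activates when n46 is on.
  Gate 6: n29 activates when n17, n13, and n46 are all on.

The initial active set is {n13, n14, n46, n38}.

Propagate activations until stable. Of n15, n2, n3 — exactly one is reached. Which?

n2

Gate 5: n46 on → n17 on.
Gate 1: n14 and n17 on → n2 on.
No rule produces n15, and it is not given. n3 would need n2, n14, and n15 (Gate 3), but n15 never turns on.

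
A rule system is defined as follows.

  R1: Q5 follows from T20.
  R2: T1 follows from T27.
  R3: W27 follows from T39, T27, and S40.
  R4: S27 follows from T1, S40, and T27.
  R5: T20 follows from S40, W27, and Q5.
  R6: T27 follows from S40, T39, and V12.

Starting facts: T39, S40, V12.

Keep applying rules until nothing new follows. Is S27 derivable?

From S40, T39, and V12, R6 gives T27.
T27 holds, so T1 follows (R2).
T1, S40, and T27 hold, so S27 follows (R4).

Yes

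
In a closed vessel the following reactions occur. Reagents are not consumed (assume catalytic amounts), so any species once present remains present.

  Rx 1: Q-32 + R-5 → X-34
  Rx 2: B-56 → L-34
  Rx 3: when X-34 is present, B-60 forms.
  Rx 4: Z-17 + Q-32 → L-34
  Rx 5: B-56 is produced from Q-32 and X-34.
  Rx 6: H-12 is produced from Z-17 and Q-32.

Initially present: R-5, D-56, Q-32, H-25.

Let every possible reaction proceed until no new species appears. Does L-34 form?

Q-32 and R-5 present → X-34 forms (Rx 1).
Q-32 and X-34 present → B-56 forms (Rx 5).
B-56 present → L-34 forms (Rx 2).

Yes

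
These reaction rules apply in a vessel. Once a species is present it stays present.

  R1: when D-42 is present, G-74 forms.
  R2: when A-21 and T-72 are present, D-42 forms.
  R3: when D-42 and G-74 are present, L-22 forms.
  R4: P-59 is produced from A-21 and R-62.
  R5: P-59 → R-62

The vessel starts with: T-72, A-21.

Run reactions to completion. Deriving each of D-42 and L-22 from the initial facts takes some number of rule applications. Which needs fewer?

D-42: A-21 and T-72 present → D-42 forms (R2). [1 rule application]
L-22: A-21 and T-72 present → D-42 forms (R2). D-42 present → G-74 forms (R1). D-42 and G-74 present → L-22 forms (R3). [3 rule applications]
D-42 needs fewer.

D-42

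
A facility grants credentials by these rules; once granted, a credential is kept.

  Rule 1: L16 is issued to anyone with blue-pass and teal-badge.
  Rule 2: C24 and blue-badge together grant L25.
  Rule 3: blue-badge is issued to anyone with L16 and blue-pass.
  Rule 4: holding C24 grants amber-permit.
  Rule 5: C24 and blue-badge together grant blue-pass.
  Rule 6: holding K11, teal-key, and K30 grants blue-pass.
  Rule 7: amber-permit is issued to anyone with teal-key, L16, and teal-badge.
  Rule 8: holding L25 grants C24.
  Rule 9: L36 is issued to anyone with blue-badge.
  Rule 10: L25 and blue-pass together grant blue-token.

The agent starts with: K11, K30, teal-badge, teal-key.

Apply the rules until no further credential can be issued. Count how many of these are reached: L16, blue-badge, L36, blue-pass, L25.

4

Holding K11, teal-key, and K30 grants blue-pass (Rule 6).
Holding blue-pass and teal-badge grants L16 (Rule 1).
Holding L16 and blue-pass grants blue-badge (Rule 3).
Holding blue-badge grants L36 (Rule 9).
L16: reached.
blue-badge: reached.
L36: reached.
blue-pass: reached.
L25 would need C24 and blue-badge (Rule 2), but C24 is never granted.
Reached: L16, blue-badge, L36, and blue-pass — 4 of the 5.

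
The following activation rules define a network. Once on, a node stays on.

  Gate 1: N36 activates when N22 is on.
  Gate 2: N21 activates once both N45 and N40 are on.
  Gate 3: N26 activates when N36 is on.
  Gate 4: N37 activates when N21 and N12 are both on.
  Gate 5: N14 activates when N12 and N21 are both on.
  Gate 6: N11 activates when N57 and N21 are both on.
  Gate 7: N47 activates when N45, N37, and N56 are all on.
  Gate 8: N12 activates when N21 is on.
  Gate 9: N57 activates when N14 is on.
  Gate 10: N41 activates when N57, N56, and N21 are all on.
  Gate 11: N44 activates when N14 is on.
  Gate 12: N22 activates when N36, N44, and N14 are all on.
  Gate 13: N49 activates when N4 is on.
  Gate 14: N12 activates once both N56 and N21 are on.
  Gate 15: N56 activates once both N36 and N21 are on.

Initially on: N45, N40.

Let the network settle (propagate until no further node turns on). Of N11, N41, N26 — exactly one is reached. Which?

N11

N45 and N40 are on, so N21 activates (Gate 2).
N21 is on, so N12 activates (Gate 8).
Gate 5: N12 and N21 on → N14 on.
N14 is on, so N57 activates (Gate 9).
N57 and N21 are on, so N11 activates (Gate 6).
N41 would need N57, N56, and N21 (Gate 10), but N56 never turns on. N26 would need N36 (Gate 3), but N36 never turns on.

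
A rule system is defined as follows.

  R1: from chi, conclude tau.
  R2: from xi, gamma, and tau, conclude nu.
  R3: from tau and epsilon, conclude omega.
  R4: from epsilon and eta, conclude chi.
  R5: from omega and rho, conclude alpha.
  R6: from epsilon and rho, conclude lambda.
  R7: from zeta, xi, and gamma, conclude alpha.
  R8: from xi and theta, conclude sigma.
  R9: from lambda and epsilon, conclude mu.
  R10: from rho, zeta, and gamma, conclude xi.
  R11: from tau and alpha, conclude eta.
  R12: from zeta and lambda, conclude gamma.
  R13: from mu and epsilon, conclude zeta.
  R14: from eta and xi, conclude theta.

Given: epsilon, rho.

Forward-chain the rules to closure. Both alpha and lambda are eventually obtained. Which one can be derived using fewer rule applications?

lambda

lambda: epsilon and rho hold, so lambda follows (R6). [1 rule application]
alpha: From epsilon and rho, R6 gives lambda. lambda and epsilon hold, so mu follows (R9). From mu and epsilon, R13 gives zeta. zeta and lambda hold, so gamma follows (R12). From rho, zeta, and gamma, R10 gives xi. zeta, xi, and gamma hold, so alpha follows (R7). [6 rule applications]
lambda needs fewer.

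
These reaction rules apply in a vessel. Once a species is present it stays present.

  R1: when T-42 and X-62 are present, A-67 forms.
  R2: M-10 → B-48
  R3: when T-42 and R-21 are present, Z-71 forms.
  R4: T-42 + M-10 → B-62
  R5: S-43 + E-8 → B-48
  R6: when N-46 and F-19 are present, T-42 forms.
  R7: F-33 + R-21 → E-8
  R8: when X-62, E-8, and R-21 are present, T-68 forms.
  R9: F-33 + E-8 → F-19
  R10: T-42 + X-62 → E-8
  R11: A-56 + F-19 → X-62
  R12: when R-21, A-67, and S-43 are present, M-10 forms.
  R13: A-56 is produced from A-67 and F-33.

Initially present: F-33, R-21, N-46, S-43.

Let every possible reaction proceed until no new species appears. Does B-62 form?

No

B-62 would need T-42 and M-10 (R4), but M-10 never forms.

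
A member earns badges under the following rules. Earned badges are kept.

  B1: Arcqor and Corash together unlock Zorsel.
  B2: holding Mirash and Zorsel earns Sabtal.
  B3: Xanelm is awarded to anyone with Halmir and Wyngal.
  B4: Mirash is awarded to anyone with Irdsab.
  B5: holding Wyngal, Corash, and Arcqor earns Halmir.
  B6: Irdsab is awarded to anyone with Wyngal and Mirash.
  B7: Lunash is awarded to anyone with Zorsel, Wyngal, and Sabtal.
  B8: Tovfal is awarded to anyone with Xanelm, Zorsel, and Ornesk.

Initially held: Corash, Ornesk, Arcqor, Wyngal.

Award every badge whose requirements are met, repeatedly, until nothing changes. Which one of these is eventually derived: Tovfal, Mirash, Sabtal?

With Arcqor and Corash, Zorsel is earned (B1).
With Wyngal, Corash, and Arcqor, Halmir is earned (B5).
With Halmir and Wyngal, Xanelm is earned (B3).
With Xanelm, Zorsel, and Ornesk, Tovfal is earned (B8).
Sabtal would need Mirash and Zorsel (B2), but Mirash is never earned. Mirash would need Irdsab (B4), but Irdsab is never earned.

Tovfal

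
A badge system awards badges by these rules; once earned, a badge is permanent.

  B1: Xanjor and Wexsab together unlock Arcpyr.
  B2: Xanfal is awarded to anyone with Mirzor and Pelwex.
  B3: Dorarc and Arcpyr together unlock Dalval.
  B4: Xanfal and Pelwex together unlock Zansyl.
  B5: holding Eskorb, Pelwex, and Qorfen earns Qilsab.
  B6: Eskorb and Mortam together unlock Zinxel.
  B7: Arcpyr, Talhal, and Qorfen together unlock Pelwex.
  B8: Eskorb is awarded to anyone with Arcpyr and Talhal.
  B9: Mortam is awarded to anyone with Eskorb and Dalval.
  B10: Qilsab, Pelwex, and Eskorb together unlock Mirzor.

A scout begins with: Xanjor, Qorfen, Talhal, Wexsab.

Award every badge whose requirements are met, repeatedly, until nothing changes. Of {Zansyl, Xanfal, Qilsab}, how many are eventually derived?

3

With Xanjor and Wexsab, Arcpyr is earned (B1).
With Arcpyr, Talhal, and Qorfen, Pelwex is earned (B7).
With Arcpyr and Talhal, Eskorb is earned (B8).
With Eskorb, Pelwex, and Qorfen, Qilsab is earned (B5).
With Qilsab, Pelwex, and Eskorb, Mirzor is earned (B10).
With Mirzor and Pelwex, Xanfal is earned (B2).
With Xanfal and Pelwex, Zansyl is earned (B4).
Zansyl: reached.
Xanfal: reached.
Qilsab: reached.
All 3 are reached.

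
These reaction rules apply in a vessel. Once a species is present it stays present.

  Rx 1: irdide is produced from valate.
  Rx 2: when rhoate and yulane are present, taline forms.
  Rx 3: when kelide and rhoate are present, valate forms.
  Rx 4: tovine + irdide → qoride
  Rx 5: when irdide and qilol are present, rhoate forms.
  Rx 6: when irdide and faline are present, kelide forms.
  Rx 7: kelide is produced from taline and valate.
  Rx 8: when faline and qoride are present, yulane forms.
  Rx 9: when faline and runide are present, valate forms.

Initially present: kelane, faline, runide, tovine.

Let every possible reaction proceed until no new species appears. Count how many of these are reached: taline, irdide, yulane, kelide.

faline and runide present → valate forms (Rx 9).
valate present → irdide forms (Rx 1).
irdide and faline present → kelide forms (Rx 6).
tovine and irdide present → qoride forms (Rx 4).
faline and qoride present → yulane forms (Rx 8).
taline would need rhoate and yulane (Rx 2), but rhoate never forms.
irdide: reached.
yulane: reached.
kelide: reached.
Reached: irdide, yulane, and kelide — 3 of the 4.

3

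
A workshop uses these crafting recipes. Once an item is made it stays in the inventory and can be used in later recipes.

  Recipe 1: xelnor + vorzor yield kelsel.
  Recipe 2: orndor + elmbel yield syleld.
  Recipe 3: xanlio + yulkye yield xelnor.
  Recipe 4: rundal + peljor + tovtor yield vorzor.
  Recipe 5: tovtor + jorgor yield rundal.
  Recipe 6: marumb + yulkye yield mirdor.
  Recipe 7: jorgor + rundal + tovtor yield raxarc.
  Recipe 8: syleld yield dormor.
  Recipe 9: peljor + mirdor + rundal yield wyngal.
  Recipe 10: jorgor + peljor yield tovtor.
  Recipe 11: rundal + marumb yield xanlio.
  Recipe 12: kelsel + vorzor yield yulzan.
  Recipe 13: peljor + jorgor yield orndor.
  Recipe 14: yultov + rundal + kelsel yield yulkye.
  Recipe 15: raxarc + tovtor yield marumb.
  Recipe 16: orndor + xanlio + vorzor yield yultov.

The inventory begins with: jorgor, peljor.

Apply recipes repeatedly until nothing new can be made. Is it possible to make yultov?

Yes

Using Recipe 10, jorgor and peljor make tovtor.
Using Recipe 13, peljor and jorgor make orndor.
Using Recipe 5, tovtor and jorgor make rundal.
Using Recipe 4, rundal, peljor, and tovtor make vorzor.
Using Recipe 7, jorgor, rundal, and tovtor make raxarc.
raxarc + tovtor → marumb (Recipe 15).
rundal + marumb → xanlio (Recipe 11).
Using Recipe 16, orndor, xanlio, and vorzor make yultov.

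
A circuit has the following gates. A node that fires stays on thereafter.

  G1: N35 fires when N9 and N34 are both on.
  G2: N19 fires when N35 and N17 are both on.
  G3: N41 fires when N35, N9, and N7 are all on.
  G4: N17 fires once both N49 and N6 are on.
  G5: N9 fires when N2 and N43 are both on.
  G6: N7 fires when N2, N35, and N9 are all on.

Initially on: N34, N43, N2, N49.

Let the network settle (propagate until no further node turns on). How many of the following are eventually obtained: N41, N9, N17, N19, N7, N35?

G5: N2 and N43 on → N9 on.
N9 and N34 are on, so N35 fires (G1).
G6: N2, N35, and N9 on → N7 on.
N35, N9, and N7 are on, so N41 fires (G3).
N41: reached.
N9: reached.
N17 would need N49 and N6 (G4), but N6 never turns on.
N19 would need N35 and N17 (G2), but N17 never turns on.
N7: reached.
N35: reached.
Reached: N41, N9, N7, and N35 — 4 of the 6.

4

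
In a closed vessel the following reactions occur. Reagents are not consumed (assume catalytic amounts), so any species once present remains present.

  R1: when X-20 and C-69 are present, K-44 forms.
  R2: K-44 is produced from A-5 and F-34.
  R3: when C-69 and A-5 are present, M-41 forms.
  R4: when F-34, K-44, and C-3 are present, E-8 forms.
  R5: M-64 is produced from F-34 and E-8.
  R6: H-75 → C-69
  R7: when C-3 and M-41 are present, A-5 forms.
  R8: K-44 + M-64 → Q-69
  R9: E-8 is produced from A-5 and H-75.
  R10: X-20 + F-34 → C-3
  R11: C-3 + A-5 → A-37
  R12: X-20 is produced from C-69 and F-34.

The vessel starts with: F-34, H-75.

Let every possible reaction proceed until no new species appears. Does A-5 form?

No

A-5 would need C-3 and M-41 (R7), but M-41 never forms.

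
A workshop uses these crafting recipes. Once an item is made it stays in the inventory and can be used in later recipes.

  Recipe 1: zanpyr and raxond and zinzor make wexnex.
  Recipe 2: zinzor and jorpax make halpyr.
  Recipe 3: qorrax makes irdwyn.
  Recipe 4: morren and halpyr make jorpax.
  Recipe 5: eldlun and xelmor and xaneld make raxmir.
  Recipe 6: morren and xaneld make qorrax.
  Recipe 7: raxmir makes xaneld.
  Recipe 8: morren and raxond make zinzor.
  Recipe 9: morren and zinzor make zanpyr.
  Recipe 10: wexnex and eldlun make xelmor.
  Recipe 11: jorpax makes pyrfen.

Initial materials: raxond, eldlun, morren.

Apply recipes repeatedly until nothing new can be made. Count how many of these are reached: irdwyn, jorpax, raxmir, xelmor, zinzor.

2

Using Recipe 8, morren and raxond make zinzor.
Using Recipe 9, morren and zinzor make zanpyr.
zanpyr and raxond and zinzor → wexnex (Recipe 1).
wexnex and eldlun → xelmor (Recipe 10).
irdwyn would need qorrax (Recipe 3), but qorrax is never obtained.
jorpax would need morren and halpyr (Recipe 4), but halpyr is never obtained.
raxmir would need eldlun, xelmor, and xaneld (Recipe 5), but xaneld is never obtained.
xelmor: reached.
zinzor: reached.
Reached: xelmor and zinzor — 2 of the 5.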